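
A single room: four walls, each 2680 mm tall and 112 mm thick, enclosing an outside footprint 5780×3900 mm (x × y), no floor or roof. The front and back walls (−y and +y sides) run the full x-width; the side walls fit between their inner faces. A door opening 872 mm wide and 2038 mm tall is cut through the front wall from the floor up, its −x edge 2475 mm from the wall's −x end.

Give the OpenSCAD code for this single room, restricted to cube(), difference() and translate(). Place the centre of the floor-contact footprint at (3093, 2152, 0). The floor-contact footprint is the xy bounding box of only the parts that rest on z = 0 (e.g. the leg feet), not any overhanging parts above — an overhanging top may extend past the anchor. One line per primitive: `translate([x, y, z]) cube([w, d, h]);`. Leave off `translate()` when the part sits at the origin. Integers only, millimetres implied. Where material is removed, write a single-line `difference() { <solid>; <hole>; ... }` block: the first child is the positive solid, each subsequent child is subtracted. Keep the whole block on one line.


difference() { translate([203, 202, 0]) cube([5780, 112, 2680]); translate([2678, 202, 0]) cube([872, 112, 2038]); }
translate([203, 3990, 0]) cube([5780, 112, 2680]);
translate([203, 314, 0]) cube([112, 3676, 2680]);
translate([5871, 314, 0]) cube([112, 3676, 2680]);


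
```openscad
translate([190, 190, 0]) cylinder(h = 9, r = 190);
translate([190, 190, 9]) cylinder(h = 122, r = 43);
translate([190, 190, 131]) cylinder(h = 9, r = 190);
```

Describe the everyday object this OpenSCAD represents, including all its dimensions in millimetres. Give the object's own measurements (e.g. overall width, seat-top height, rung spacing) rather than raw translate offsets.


A spool: two coaxial disc flanges of radius 190 mm and thickness 9 mm, joined by a core cylinder of radius 43 mm and height 122 mm. The lower flange rests on z = 0 and the three cylinders share a vertical axis.


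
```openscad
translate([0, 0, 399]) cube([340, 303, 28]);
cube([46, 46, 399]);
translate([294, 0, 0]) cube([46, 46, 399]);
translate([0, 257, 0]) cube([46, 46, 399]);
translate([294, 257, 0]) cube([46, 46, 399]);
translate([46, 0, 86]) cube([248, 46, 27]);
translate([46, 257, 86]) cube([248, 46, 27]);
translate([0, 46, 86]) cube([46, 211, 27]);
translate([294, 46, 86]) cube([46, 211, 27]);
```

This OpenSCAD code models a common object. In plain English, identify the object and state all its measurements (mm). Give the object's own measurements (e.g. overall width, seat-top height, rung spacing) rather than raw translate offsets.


A four-legged stool. The seat is a 340×303×28 mm slab whose top surface is at z = 427 mm; four square legs, each 46×46 mm in cross-section, run from the floor (z = 0) to the underside of the seat, each flush with a corner of the seat. Four stretchers, 46 mm wide and 27 mm tall, connect adjacent legs with their undersides at z = 86 mm, each running between the inner faces of the legs it joins and aligned with the legs' outer faces on the other axis.


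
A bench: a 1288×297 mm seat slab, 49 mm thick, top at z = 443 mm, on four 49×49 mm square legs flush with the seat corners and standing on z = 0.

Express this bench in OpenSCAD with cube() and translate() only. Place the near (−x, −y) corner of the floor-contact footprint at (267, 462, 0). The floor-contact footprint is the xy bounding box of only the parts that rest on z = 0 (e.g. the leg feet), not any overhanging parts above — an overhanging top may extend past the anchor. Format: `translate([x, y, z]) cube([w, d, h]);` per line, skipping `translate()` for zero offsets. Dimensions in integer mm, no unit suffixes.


// leg_h = 443 − 49 = 394
translate([267, 462, 394]) cube([1288, 297, 49]);
translate([267, 462, 0]) cube([49, 49, 394]);
translate([267, 710, 0]) cube([49, 49, 394]);
translate([1506, 462, 0]) cube([49, 49, 394]);
translate([1506, 710, 0]) cube([49, 49, 394]);


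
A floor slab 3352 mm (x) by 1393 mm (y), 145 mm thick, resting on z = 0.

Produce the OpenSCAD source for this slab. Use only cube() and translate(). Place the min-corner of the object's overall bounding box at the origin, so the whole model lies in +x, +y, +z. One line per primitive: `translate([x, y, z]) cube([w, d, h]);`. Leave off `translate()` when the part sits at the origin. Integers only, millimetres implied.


cube([3352, 1393, 145]);


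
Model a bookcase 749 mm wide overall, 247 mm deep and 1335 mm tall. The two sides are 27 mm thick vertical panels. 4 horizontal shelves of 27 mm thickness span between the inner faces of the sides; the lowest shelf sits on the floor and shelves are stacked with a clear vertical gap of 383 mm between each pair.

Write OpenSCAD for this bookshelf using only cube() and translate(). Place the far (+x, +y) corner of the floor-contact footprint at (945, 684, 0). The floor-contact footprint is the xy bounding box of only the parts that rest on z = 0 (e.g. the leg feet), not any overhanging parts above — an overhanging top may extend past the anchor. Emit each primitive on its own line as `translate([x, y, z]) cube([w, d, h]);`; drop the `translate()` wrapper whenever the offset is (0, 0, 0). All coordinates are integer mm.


translate([196, 437, 0]) cube([27, 247, 1335]);
translate([918, 437, 0]) cube([27, 247, 1335]);
translate([223, 437, 0]) cube([695, 247, 27]);
translate([223, 437, 410]) cube([695, 247, 27]);
translate([223, 437, 820]) cube([695, 247, 27]);
translate([223, 437, 1230]) cube([695, 247, 27]);


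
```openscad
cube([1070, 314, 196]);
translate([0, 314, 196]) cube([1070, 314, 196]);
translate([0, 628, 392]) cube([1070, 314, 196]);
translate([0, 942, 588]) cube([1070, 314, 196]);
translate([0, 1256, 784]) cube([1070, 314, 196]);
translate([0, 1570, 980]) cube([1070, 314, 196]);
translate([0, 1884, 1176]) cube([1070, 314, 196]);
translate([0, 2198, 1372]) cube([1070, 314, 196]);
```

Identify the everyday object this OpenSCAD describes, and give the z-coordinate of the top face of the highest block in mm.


A staircase. The total rise is 1568 mm.

8 identical blocks, each offset up and back from the previous — a staircase. Each step is 196 mm tall and there are 8 of them, so the total rise is 8 × 196 = 1568 mm.


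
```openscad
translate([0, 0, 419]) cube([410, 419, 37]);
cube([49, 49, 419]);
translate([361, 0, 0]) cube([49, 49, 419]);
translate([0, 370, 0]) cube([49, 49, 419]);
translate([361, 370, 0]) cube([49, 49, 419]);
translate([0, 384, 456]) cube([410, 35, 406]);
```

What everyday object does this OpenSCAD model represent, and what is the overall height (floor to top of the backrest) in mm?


A chair. The overall height is 862 mm.

A slab on four corner posts with a tall panel at the back — a chair. The seat slab sits at z = 419 with thickness 37, and the 406 mm backrest starts at the seat top, so the overall height is 419 + 37 + 406 = 862 mm.


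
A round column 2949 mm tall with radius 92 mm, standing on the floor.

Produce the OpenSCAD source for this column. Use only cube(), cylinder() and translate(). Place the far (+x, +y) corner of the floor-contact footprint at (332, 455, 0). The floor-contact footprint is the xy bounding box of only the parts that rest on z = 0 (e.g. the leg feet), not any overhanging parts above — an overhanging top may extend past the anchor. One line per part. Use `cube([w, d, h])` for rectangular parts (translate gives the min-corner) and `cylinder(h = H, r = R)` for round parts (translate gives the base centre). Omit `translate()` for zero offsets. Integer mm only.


translate([240, 363, 0]) cylinder(h = 2949, r = 92);


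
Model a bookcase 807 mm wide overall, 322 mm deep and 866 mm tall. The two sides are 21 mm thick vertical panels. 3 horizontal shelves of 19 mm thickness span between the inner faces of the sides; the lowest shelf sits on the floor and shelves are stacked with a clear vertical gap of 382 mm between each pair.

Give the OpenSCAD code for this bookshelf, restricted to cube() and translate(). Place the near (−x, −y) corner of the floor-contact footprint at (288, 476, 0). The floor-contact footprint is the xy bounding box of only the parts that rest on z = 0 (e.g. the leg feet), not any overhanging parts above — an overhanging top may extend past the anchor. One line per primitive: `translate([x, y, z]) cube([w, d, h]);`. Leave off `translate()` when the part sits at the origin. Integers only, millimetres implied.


translate([288, 476, 0]) cube([21, 322, 866]);
translate([1074, 476, 0]) cube([21, 322, 866]);
translate([309, 476, 0]) cube([765, 322, 19]);
translate([309, 476, 401]) cube([765, 322, 19]);
translate([309, 476, 802]) cube([765, 322, 19]);


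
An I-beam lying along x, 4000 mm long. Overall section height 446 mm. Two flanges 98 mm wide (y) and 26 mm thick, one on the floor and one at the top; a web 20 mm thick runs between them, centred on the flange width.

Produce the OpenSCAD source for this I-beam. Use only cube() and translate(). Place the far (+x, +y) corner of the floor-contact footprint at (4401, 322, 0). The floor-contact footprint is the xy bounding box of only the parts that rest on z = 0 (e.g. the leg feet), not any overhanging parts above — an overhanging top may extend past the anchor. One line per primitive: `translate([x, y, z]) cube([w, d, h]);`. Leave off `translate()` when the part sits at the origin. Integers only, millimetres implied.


translate([401, 224, 0]) cube([4000, 98, 26]);
translate([401, 263, 26]) cube([4000, 20, 394]);
translate([401, 224, 420]) cube([4000, 98, 26]);


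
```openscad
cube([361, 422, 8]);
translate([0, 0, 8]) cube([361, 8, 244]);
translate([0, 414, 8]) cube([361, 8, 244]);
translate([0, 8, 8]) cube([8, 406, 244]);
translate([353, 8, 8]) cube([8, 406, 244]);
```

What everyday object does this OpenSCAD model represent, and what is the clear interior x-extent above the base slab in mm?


An open box. The internal width is 345 mm.

A 361×422 base slab with four walls standing on it — an open box. The base is 361 mm wide and the walls are 8 mm thick, so the internal width is 361 − 2 × 8 = 345 mm.


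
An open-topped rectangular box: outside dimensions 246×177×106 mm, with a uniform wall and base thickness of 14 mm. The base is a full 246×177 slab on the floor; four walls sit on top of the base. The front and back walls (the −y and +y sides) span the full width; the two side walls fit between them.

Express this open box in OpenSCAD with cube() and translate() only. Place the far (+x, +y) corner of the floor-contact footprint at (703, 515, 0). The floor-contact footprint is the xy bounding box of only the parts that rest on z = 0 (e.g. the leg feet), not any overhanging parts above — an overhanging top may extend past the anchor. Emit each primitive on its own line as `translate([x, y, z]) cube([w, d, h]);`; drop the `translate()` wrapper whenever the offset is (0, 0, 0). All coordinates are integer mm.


translate([457, 338, 0]) cube([246, 177, 14]);
translate([457, 338, 14]) cube([246, 14, 92]);
translate([457, 501, 14]) cube([246, 14, 92]);
translate([457, 352, 14]) cube([14, 149, 92]);
translate([689, 352, 14]) cube([14, 149, 92]);


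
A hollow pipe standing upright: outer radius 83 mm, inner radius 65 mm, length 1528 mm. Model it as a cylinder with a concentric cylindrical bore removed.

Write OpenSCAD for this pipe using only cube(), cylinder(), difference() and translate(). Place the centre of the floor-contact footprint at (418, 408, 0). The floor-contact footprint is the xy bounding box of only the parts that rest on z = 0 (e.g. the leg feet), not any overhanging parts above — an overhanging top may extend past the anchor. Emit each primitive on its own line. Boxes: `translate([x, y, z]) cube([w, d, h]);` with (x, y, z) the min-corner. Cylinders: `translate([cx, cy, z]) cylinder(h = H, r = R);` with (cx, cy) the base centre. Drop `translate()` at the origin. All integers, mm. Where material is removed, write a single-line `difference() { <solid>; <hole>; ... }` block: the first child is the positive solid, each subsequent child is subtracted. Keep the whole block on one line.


difference() { translate([418, 408, 0]) cylinder(h = 1528, r = 83); translate([418, 408, 0]) cylinder(h = 1528, r = 65); }


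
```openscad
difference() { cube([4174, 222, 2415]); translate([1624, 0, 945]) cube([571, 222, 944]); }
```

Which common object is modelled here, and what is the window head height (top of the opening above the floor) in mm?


A wall with a window opening. The window head height is 1889 mm.

A wall with a rectangular opening subtracted — a window. Sill at z = 945, opening 944 mm tall, so the head is at 945 + 944 = 1889 mm.


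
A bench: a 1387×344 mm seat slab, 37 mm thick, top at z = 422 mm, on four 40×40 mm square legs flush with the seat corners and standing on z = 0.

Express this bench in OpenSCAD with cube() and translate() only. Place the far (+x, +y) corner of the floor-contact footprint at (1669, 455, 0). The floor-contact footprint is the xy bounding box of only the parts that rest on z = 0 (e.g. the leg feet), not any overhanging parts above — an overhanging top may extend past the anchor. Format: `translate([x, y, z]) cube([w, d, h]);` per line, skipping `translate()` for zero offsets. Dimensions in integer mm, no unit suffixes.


// leg_h = 422 − 37 = 385
translate([282, 111, 385]) cube([1387, 344, 37]);
translate([282, 111, 0]) cube([40, 40, 385]);
translate([282, 415, 0]) cube([40, 40, 385]);
translate([1629, 111, 0]) cube([40, 40, 385]);
translate([1629, 415, 0]) cube([40, 40, 385]);


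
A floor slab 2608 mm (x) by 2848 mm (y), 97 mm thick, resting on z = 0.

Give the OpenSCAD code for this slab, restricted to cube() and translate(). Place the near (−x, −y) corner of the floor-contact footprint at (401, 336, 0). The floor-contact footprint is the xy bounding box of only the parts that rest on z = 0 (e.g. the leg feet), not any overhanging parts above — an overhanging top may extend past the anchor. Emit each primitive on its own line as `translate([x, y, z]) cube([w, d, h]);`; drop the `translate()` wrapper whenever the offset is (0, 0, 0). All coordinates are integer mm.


translate([401, 336, 0]) cube([2608, 2848, 97]);


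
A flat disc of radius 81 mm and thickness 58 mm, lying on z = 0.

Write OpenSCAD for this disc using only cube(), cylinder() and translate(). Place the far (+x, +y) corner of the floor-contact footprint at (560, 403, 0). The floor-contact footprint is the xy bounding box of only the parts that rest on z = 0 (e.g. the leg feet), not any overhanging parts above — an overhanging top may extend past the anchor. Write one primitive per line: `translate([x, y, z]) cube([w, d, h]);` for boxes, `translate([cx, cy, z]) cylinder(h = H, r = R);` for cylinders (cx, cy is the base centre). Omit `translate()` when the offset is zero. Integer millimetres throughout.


translate([479, 322, 0]) cylinder(h = 58, r = 81);


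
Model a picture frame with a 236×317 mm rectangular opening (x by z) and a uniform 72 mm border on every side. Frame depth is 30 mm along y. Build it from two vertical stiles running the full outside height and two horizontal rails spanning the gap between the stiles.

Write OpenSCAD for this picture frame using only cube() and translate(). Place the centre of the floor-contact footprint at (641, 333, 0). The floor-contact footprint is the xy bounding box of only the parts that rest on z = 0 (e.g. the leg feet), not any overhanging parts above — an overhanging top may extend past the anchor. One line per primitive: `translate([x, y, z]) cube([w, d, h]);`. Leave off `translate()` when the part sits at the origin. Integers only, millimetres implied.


translate([451, 318, 0]) cube([72, 30, 461]);
translate([759, 318, 0]) cube([72, 30, 461]);
translate([523, 318, 0]) cube([236, 30, 72]);
translate([523, 318, 389]) cube([236, 30, 72]);


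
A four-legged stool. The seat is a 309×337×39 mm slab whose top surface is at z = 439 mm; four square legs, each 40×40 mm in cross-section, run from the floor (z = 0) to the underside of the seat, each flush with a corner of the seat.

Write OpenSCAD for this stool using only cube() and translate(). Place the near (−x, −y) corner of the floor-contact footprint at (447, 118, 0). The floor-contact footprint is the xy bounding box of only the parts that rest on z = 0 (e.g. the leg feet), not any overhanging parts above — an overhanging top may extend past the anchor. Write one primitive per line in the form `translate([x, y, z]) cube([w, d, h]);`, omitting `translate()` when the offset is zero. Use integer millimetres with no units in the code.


translate([447, 118, 400]) cube([309, 337, 39]);
translate([447, 118, 0]) cube([40, 40, 400]);
translate([716, 118, 0]) cube([40, 40, 400]);
translate([447, 415, 0]) cube([40, 40, 400]);
translate([716, 415, 0]) cube([40, 40, 400]);


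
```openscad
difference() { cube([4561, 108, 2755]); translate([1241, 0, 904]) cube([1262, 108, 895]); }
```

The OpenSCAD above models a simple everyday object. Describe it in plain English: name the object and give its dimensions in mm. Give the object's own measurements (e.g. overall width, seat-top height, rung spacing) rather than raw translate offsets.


A wall 4561 mm long (x), 108 mm thick (y), 2755 mm tall, with a rectangular window opening cut through it. The opening is 1262 mm wide and 895 mm tall; its sill is at z = 904 mm and its near (−x) edge is 1241 mm from the wall's −x end. The opening passes through the full wall thickness.


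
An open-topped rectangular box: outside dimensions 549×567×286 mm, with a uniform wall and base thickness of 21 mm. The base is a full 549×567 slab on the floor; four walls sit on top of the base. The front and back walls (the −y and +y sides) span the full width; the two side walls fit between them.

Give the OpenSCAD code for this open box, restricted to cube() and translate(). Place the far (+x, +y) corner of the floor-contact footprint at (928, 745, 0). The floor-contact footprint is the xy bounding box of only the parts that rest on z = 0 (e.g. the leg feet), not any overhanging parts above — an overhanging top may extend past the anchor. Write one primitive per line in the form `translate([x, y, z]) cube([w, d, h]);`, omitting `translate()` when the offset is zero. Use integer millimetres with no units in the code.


translate([379, 178, 0]) cube([549, 567, 21]);
translate([379, 178, 21]) cube([549, 21, 265]);
translate([379, 724, 21]) cube([549, 21, 265]);
translate([379, 199, 21]) cube([21, 525, 265]);
translate([907, 199, 21]) cube([21, 525, 265]);


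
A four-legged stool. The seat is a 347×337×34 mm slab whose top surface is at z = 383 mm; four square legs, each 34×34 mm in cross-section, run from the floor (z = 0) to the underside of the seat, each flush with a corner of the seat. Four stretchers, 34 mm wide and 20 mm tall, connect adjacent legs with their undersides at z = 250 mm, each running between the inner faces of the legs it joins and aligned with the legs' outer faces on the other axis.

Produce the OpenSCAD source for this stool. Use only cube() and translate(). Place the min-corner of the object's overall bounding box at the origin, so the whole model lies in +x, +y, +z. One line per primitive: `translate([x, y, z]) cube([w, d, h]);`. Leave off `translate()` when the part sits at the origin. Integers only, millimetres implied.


// leg_h = 383 - 34 = 349
// stretcher span = 347 - 2*34 = 279
translate([0, 0, 349]) cube([347, 337, 34]);
cube([34, 34, 349]);
translate([313, 0, 0]) cube([34, 34, 349]);
translate([0, 303, 0]) cube([34, 34, 349]);
translate([313, 303, 0]) cube([34, 34, 349]);
translate([34, 0, 250]) cube([279, 34, 20]);
translate([34, 303, 250]) cube([279, 34, 20]);
translate([0, 34, 250]) cube([34, 269, 20]);
translate([313, 34, 250]) cube([34, 269, 20]);


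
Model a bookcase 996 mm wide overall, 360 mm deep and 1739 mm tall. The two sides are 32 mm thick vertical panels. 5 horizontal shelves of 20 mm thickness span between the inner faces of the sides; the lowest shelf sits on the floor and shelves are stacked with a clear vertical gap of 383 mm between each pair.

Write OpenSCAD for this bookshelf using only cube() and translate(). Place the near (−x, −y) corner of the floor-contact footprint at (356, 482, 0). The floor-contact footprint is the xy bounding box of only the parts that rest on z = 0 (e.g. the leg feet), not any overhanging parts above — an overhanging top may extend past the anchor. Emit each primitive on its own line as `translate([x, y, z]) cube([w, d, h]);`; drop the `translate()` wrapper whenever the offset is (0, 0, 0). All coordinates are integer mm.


translate([356, 482, 0]) cube([32, 360, 1739]);
translate([1320, 482, 0]) cube([32, 360, 1739]);
translate([388, 482, 0]) cube([932, 360, 20]);
translate([388, 482, 403]) cube([932, 360, 20]);
translate([388, 482, 806]) cube([932, 360, 20]);
translate([388, 482, 1209]) cube([932, 360, 20]);
translate([388, 482, 1612]) cube([932, 360, 20]);


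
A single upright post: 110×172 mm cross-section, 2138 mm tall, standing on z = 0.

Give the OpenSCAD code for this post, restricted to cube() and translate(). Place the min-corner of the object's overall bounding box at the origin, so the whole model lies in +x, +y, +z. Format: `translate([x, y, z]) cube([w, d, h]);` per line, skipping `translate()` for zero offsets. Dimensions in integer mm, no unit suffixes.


cube([110, 172, 2138]);


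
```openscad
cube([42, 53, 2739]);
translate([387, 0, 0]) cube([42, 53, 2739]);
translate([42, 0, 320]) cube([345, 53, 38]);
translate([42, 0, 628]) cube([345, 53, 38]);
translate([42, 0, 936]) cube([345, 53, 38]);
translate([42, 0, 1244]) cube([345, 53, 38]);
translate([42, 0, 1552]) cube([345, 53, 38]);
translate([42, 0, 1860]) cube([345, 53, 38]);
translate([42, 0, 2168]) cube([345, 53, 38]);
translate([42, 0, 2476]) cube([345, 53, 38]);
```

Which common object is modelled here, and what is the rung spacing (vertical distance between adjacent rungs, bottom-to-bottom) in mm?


A ladder. The rung spacing is 308 mm.

Two tall 42×53 posts with 8 short bars between them — a ladder. Adjacent rungs sit at z = 320 and z = 628, so the spacing is 628 − 320 = 308 mm.


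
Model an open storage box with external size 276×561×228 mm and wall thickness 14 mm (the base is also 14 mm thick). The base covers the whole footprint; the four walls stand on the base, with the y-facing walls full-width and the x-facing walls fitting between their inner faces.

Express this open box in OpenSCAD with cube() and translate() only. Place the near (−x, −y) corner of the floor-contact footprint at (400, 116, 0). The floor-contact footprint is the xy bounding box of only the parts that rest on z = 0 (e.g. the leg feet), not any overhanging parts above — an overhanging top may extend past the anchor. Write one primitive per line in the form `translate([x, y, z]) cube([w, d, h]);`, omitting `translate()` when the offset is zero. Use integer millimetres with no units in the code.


translate([400, 116, 0]) cube([276, 561, 14]);
translate([400, 116, 14]) cube([276, 14, 214]);
translate([400, 663, 14]) cube([276, 14, 214]);
translate([400, 130, 14]) cube([14, 533, 214]);
translate([662, 130, 14]) cube([14, 533, 214]);


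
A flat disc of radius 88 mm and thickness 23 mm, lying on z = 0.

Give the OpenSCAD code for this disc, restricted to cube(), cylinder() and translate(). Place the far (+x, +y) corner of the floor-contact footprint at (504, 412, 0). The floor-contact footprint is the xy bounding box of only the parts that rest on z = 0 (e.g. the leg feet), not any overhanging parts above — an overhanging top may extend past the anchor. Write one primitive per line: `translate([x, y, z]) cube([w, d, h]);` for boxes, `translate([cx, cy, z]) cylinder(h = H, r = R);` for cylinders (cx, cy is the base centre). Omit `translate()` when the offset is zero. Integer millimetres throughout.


translate([416, 324, 0]) cylinder(h = 23, r = 88);


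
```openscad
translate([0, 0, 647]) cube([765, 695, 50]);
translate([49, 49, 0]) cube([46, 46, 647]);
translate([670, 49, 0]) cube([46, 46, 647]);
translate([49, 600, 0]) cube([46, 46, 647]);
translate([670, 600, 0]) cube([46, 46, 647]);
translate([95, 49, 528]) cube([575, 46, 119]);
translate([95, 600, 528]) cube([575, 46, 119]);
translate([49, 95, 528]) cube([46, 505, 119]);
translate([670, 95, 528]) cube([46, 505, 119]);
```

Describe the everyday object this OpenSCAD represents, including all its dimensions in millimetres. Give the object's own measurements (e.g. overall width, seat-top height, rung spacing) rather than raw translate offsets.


A table: top 765 mm (x) × 695 mm (y), 50 mm thick, upper face at z = 697 mm, on four 46×46 mm square legs, each inset 49 mm from the nearest pair of top edges from z = 0 to the bottom of the top. Four apron rails, 46 mm thick and 119 mm tall, run between adjacent legs with their top edges flush with the underside of the top and their outer faces flush with the legs' outer faces.


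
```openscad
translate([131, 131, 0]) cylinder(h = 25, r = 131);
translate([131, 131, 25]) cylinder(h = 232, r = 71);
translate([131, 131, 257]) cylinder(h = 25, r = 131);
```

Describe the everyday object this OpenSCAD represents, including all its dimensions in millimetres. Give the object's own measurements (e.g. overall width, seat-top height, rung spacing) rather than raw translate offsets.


A spool: two coaxial disc flanges of radius 131 mm and thickness 25 mm, joined by a core cylinder of radius 71 mm and height 232 mm. The lower flange rests on z = 0 and the three cylinders share a vertical axis.


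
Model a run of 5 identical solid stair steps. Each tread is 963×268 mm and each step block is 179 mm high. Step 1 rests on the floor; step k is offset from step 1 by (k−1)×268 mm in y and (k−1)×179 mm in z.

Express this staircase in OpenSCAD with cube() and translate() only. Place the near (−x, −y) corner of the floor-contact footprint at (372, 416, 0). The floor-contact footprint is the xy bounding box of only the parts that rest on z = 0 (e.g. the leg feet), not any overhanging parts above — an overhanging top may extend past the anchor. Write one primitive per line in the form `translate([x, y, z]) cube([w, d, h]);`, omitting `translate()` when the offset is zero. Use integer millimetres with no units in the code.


translate([372, 416, 0]) cube([963, 268, 179]);
translate([372, 684, 179]) cube([963, 268, 179]);
translate([372, 952, 358]) cube([963, 268, 179]);
translate([372, 1220, 537]) cube([963, 268, 179]);
translate([372, 1488, 716]) cube([963, 268, 179]);


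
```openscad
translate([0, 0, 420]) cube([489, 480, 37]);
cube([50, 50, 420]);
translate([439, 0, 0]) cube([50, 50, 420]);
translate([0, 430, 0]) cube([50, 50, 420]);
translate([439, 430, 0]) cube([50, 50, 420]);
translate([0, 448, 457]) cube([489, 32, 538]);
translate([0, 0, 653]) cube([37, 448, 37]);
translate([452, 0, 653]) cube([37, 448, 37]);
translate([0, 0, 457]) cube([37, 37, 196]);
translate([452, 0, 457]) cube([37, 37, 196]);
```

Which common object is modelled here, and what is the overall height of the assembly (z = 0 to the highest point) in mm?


A chair. The overall height is 995 mm.

A slab on four corner posts with a tall panel at the back — a chair. The seat slab sits at z = 420 with thickness 37, and the 538 mm backrest starts at the seat top, so the overall height is 420 + 37 + 538 = 995 mm.


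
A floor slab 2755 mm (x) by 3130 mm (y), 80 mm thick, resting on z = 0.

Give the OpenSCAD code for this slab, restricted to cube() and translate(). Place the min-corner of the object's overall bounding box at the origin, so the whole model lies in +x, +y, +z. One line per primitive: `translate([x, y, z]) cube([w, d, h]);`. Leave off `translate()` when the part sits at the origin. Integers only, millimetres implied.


cube([2755, 3130, 80]);


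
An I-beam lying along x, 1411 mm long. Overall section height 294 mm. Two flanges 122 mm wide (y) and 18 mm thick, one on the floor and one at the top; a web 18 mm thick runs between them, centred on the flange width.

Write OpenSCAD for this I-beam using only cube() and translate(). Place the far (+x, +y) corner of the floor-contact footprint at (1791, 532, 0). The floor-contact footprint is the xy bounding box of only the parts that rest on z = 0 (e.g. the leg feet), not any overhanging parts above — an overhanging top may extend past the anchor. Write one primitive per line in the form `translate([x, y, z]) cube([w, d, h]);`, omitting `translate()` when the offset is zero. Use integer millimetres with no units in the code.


translate([380, 410, 0]) cube([1411, 122, 18]);
translate([380, 462, 18]) cube([1411, 18, 258]);
translate([380, 410, 276]) cube([1411, 122, 18]);


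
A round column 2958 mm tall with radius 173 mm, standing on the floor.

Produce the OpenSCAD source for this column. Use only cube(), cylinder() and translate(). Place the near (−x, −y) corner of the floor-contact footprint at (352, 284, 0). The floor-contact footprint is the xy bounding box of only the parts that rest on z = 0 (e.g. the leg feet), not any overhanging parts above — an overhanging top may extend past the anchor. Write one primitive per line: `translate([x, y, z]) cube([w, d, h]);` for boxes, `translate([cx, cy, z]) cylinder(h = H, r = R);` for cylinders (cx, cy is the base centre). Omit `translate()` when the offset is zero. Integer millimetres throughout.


translate([525, 457, 0]) cylinder(h = 2958, r = 173);


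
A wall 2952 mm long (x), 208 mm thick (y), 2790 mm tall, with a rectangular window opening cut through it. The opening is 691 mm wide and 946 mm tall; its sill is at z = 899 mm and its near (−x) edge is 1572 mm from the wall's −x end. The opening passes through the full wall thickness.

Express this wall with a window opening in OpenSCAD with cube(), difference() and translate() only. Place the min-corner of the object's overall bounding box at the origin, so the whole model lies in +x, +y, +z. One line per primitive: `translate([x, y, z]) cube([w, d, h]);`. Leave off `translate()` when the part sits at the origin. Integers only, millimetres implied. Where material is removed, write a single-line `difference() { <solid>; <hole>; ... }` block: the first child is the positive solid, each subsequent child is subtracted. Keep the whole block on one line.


difference() { cube([2952, 208, 2790]); translate([1572, 0, 899]) cube([691, 208, 946]); }


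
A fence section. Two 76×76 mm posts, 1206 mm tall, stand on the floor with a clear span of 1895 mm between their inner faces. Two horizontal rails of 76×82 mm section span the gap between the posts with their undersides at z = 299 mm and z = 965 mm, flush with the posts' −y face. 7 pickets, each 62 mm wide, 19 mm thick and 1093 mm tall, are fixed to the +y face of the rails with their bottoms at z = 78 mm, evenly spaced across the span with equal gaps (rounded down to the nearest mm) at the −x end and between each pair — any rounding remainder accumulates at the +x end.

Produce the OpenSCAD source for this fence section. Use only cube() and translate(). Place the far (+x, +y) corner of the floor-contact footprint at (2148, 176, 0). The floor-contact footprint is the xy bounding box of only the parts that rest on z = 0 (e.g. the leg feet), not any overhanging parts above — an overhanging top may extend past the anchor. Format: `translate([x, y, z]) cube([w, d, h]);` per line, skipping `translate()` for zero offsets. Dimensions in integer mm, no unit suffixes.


translate([101, 100, 0]) cube([76, 76, 1206]);
translate([2072, 100, 0]) cube([76, 76, 1206]);
translate([177, 100, 299]) cube([1895, 76, 82]);
translate([177, 100, 965]) cube([1895, 76, 82]);
translate([359, 176, 78]) cube([62, 19, 1093]);
translate([603, 176, 78]) cube([62, 19, 1093]);
translate([847, 176, 78]) cube([62, 19, 1093]);
translate([1091, 176, 78]) cube([62, 19, 1093]);
translate([1335, 176, 78]) cube([62, 19, 1093]);
translate([1579, 176, 78]) cube([62, 19, 1093]);
translate([1823, 176, 78]) cube([62, 19, 1093]);


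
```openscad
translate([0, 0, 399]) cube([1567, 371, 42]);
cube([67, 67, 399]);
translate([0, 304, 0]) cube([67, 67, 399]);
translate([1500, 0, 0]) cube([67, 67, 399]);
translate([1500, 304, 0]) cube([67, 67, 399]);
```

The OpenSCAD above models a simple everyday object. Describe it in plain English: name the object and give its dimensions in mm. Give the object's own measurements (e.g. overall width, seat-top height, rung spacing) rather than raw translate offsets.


A long wooden bench with a 1567 mm (x) × 371 mm (y) seat, 42 mm thick, its top surface 441 mm above the floor. Four 67 mm square legs at the seat corners, flush with the edges, run from z = 0 to the seat underside.


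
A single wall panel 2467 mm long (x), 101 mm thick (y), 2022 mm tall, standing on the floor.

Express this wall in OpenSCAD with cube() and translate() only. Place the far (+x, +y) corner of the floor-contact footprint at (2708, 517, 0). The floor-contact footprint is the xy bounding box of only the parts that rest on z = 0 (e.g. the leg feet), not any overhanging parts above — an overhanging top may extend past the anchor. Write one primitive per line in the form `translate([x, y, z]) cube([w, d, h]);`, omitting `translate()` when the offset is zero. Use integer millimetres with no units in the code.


translate([241, 416, 0]) cube([2467, 101, 2022]);


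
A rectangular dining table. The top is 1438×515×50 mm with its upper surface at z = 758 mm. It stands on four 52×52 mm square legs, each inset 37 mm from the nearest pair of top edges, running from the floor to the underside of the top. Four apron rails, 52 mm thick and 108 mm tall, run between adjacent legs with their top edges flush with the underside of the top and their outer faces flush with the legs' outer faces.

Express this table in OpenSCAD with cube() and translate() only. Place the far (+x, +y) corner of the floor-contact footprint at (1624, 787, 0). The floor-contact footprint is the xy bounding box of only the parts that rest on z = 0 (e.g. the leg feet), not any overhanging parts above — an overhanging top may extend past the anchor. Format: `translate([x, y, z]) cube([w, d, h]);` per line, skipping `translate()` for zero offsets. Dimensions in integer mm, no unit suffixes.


translate([223, 309, 708]) cube([1438, 515, 50]);
translate([260, 346, 0]) cube([52, 52, 708]);
translate([1572, 346, 0]) cube([52, 52, 708]);
translate([260, 735, 0]) cube([52, 52, 708]);
translate([1572, 735, 0]) cube([52, 52, 708]);
translate([312, 346, 600]) cube([1260, 52, 108]);
translate([312, 735, 600]) cube([1260, 52, 108]);
translate([260, 398, 600]) cube([52, 337, 108]);
translate([1572, 398, 600]) cube([52, 337, 108]);


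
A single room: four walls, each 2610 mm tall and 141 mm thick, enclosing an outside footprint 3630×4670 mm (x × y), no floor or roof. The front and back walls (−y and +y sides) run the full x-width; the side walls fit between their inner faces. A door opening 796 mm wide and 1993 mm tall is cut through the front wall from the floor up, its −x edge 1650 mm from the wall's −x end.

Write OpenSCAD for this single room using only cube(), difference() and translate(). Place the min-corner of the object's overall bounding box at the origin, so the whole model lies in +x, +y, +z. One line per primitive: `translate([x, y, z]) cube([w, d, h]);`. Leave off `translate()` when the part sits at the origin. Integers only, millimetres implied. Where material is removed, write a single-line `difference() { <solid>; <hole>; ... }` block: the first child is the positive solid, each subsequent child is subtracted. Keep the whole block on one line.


difference() { cube([3630, 141, 2610]); translate([1650, 0, 0]) cube([796, 141, 1993]); }
translate([0, 4529, 0]) cube([3630, 141, 2610]);
translate([0, 141, 0]) cube([141, 4388, 2610]);
translate([3489, 141, 0]) cube([141, 4388, 2610]);


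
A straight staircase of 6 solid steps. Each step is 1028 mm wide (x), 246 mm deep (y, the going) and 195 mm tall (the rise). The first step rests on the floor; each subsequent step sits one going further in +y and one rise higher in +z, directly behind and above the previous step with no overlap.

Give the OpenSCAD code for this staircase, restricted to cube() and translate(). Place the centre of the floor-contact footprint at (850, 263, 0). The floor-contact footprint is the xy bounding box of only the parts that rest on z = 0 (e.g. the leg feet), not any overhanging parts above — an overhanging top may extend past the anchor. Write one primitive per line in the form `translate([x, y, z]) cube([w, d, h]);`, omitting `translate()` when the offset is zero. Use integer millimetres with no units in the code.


translate([336, 140, 0]) cube([1028, 246, 195]);
translate([336, 386, 195]) cube([1028, 246, 195]);
translate([336, 632, 390]) cube([1028, 246, 195]);
translate([336, 878, 585]) cube([1028, 246, 195]);
translate([336, 1124, 780]) cube([1028, 246, 195]);
translate([336, 1370, 975]) cube([1028, 246, 195]);


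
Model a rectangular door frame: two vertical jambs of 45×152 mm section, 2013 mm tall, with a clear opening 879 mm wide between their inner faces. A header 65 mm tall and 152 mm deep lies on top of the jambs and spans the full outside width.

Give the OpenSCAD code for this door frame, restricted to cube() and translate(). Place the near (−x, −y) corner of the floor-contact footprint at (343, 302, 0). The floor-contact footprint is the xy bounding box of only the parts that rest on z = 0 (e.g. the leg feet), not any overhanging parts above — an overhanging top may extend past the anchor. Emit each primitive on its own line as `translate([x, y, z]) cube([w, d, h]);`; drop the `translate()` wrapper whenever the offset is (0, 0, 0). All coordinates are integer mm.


translate([343, 302, 0]) cube([45, 152, 2013]);
translate([1267, 302, 0]) cube([45, 152, 2013]);
translate([343, 302, 2013]) cube([969, 152, 65]);


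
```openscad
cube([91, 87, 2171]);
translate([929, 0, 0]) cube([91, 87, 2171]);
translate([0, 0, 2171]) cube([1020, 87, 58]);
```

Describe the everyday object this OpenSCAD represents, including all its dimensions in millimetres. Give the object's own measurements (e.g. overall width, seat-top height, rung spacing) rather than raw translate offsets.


A door frame. The clear opening is 838 mm wide and 2171 mm high. Two 91 mm wide jambs, 87 mm deep, stand either side of the opening from the floor to the top of the opening. A 58 mm thick head sits across the top of both jambs, spanning the full outside width of the frame.


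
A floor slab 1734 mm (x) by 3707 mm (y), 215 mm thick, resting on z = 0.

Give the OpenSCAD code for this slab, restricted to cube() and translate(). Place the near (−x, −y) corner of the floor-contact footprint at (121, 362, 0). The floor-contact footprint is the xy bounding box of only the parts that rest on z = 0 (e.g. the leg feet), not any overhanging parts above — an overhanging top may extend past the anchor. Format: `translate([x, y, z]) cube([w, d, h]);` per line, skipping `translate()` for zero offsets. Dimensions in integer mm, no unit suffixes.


translate([121, 362, 0]) cube([1734, 3707, 215]);


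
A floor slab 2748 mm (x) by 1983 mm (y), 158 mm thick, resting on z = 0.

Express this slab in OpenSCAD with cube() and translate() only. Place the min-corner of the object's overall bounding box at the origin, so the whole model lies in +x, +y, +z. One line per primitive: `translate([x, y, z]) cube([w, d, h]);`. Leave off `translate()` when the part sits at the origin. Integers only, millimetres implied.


cube([2748, 1983, 158]);


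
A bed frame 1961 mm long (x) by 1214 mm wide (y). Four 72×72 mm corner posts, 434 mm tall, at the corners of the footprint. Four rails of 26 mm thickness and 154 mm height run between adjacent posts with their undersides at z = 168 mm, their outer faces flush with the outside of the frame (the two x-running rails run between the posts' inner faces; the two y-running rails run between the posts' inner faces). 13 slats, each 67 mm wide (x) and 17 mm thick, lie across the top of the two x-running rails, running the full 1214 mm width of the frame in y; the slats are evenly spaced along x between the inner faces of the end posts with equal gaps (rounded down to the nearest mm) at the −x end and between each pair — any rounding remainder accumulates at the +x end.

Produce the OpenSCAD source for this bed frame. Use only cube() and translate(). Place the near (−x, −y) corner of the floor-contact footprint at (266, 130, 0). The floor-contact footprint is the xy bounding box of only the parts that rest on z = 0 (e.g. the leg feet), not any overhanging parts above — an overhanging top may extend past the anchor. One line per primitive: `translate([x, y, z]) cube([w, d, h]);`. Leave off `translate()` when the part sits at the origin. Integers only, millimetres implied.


// slat z = rail_z + rail_h = 168 + 154 = 322
// slat gap = ⌊(1817 − 13·67) / 14⌋ = 67
translate([266, 130, 0]) cube([72, 72, 434]);
translate([266, 1272, 0]) cube([72, 72, 434]);
translate([2155, 130, 0]) cube([72, 72, 434]);
translate([2155, 1272, 0]) cube([72, 72, 434]);
translate([338, 130, 168]) cube([1817, 26, 154]);
translate([338, 1318, 168]) cube([1817, 26, 154]);
translate([266, 202, 168]) cube([26, 1070, 154]);
translate([2201, 202, 168]) cube([26, 1070, 154]);
translate([405, 130, 322]) cube([67, 1214, 17]);
translate([539, 130, 322]) cube([67, 1214, 17]);
translate([673, 130, 322]) cube([67, 1214, 17]);
translate([807, 130, 322]) cube([67, 1214, 17]);
translate([941, 130, 322]) cube([67, 1214, 17]);
translate([1075, 130, 322]) cube([67, 1214, 17]);
translate([1209, 130, 322]) cube([67, 1214, 17]);
translate([1343, 130, 322]) cube([67, 1214, 17]);
translate([1477, 130, 322]) cube([67, 1214, 17]);
translate([1611, 130, 322]) cube([67, 1214, 17]);
translate([1745, 130, 322]) cube([67, 1214, 17]);
translate([1879, 130, 322]) cube([67, 1214, 17]);
translate([2013, 130, 322]) cube([67, 1214, 17]);
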